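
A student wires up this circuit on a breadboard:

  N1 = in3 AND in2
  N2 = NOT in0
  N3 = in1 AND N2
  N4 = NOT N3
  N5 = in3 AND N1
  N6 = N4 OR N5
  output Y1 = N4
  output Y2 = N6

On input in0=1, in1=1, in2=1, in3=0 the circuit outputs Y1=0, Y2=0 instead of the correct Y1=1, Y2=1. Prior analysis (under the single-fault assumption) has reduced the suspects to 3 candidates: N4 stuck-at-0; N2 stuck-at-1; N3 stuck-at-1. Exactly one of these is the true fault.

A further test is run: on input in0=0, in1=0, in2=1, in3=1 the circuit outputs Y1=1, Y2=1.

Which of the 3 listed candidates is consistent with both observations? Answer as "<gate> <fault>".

N2 stuck-at-1

Evaluate each candidate on input in0=0, in1=0, in2=1, in3=1:
  N4 stuck-at-0: N1=1, N2=1, N3=0, N4=0 [stuck-at-0], N5=1, N6=1 → Y1=0, Y2=1 — eliminated
  N2 stuck-at-1: N1=1, N2=1 [stuck-at-1], N3=0, N4=1, N5=1, N6=1 → Y1=1, Y2=1 — matches
  N3 stuck-at-1: N1=1, N2=1, N3=1 [stuck-at-1], N4=0, N5=1, N6=1 → Y1=0, Y2=1 — eliminated
Only N2 stuck-at-1 reproduces the observed Y1=1, Y2=1.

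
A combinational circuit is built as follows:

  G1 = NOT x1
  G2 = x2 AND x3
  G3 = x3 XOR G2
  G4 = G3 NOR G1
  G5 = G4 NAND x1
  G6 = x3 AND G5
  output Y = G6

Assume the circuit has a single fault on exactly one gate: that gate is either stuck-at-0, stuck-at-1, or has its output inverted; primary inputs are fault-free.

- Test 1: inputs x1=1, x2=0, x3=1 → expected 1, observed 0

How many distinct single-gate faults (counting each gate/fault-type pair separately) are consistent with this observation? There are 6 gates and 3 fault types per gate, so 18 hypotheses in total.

Fault-free: G1=0, G2=0, G3=1, G4=0, G5=1, G6=1 → 1. Observed 0.
  G1: none of the 3 fault types match ✗
  G2: stuck-at-1, inverted output ✓; others ✗
  G3: stuck-at-0, inverted output ✓; others ✗
  G4: stuck-at-1, inverted output ✓; others ✗
  G5: stuck-at-0, inverted output ✓; others ✗
  G6: stuck-at-0, inverted output ✓; others ✗
Consistent faults: {G2 stuck-at-1, G2 inverted output, G3 stuck-at-0, G3 inverted output, G4 stuck-at-1, G4 inverted output, G5 stuck-at-0, G5 inverted output, G6 stuck-at-0, G6 inverted output} — 10 in all.

10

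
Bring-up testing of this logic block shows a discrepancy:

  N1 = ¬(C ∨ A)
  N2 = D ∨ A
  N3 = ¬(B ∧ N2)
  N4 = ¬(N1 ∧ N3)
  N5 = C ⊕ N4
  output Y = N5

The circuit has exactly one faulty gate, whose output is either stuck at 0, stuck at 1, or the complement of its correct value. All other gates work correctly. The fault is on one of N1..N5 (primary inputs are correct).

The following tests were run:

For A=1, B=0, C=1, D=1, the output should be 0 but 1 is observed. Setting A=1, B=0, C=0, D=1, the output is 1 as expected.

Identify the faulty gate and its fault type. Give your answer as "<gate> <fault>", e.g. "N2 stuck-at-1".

Fault-free values for test 1 (A=1, B=0, C=1, D=1): N1=0, N2=1, N3=1, N4=1, N5=0, giving Y=0. Observed 1.
Test 1: faults giving observed 1 are {N1 stuck-at-1, N1 inverted output, N4 stuck-at-0, N4 inverted output, N5 stuck-at-1, N5 inverted output}.
Test 2 (A=1, B=0, C=0, D=1): fault-free N1=0, N2=1, N3=1, N4=1, N5=1 → 1; observed 1. Eliminates N1 stuck-at-1, N1 inverted output, N4 stuck-at-0, N4 inverted output, N5 inverted output.
Only N5 stuck-at-1 is consistent with every test.

N5 stuck-at-1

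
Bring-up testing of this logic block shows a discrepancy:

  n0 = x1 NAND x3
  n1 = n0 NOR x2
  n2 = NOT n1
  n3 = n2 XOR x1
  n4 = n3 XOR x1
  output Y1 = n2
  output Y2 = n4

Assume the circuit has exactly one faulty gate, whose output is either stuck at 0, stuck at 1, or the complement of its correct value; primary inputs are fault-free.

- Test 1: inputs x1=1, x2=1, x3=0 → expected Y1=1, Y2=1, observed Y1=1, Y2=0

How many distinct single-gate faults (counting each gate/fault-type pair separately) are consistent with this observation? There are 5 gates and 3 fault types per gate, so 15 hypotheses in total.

Fault-free: n0=1, n1=0, n2=1, n3=0, n4=1 → Y1=1, Y2=1. Observed Y1=1, Y2=0.
  n0: none of the 3 fault types match ✗
  n1: none of the 3 fault types match ✗
  n2: none of the 3 fault types match ✗
  n3: stuck-at-1, inverted output ✓; others ✗
  n4: stuck-at-0, inverted output ✓; others ✗
Consistent faults: {n3 stuck-at-1, n3 inverted output, n4 stuck-at-0, n4 inverted output} — 4 in all.

4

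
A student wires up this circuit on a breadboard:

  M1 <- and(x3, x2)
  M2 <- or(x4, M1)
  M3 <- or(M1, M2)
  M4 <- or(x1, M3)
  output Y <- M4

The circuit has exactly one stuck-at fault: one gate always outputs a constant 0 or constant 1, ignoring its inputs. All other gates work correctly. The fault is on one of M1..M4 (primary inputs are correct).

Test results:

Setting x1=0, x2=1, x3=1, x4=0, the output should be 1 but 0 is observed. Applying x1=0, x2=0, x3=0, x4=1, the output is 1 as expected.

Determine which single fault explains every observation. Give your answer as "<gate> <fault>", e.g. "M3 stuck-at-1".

Fault-free values for test 1 (x1=0, x2=1, x3=1, x4=0): M1=1, M2=1, M3=1, M4=1, giving Y=1. Observed 0.
Test 1: faults giving observed 0 are {M1 stuck-at-0, M3 stuck-at-0, M4 stuck-at-0}.
Test 2 (x1=0, x2=0, x3=0, x4=1): fault-free M1=0, M2=1, M3=1, M4=1 → 1; observed 1. Eliminates M3 stuck-at-0, M4 stuck-at-0.
Only M1 stuck-at-0 is consistent with every test.

M1 stuck-at-0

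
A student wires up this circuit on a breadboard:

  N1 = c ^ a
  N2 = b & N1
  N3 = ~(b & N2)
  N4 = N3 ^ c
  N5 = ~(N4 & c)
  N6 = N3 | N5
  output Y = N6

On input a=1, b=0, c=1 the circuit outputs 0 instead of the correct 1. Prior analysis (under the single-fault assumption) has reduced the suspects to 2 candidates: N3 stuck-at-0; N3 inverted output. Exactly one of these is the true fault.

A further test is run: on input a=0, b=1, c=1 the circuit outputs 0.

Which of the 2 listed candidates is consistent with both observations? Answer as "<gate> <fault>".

Evaluate each candidate on input a=0, b=1, c=1:
  N3 stuck-at-0: N1=1, N2=1, N3=0 [stuck-at-0], N4=1, N5=0, N6=0 → 0 — matches
  N3 inverted output: N1=1, N2=1, N3=1 [inverted output], N4=0, N5=1, N6=1 → 1 — eliminated
Only N3 stuck-at-0 reproduces the observed 0.

N3 stuck-at-0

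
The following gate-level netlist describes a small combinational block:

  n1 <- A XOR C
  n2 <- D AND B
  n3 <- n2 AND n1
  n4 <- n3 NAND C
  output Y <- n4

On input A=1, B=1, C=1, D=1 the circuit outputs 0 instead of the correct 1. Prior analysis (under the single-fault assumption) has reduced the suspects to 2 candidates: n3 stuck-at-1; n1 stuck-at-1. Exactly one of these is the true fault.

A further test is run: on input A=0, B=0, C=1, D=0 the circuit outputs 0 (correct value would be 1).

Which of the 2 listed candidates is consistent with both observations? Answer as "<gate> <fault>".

Evaluate each candidate on input A=0, B=0, C=1, D=0:
  n3 stuck-at-1: n1=1, n2=0, n3=1 [stuck-at-1], n4=0 → 0 — matches
  n1 stuck-at-1: n1=1 [stuck-at-1], n2=0, n3=0, n4=1 → 1 — eliminated
Only n3 stuck-at-1 reproduces the observed 0.

n3 stuck-at-1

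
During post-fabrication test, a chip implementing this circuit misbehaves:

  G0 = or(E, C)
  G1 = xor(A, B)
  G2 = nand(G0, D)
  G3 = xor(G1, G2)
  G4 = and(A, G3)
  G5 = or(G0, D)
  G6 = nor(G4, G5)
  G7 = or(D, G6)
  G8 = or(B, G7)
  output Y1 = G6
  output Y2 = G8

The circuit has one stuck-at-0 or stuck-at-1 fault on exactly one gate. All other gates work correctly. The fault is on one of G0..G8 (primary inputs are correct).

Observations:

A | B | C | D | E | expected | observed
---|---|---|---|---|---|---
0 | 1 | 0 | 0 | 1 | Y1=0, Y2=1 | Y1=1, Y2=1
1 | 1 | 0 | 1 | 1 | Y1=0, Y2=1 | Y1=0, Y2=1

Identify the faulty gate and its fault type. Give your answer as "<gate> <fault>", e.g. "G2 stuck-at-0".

Fault-free values for test 1 (A=0, B=1, C=0, D=0, E=1): G0=1, G1=1, G2=1, G3=0, G4=0, G5=1, G6=0, G7=0, G8=1, giving Y1=0, Y2=1. Observed Y1=1, Y2=1.
Test 1: faults giving observed Y1=1, Y2=1 are {G0 stuck-at-0, G5 stuck-at-0, G6 stuck-at-1}.
Test 2 (A=1, B=1, C=0, D=1, E=1): fault-free G0=1, G1=0, G2=0, G3=0, G4=0, G5=1, G6=0, G7=1, G8=1 → Y1=0, Y2=1; observed Y1=0, Y2=1. Eliminates G5 stuck-at-0, G6 stuck-at-1.
Only G0 stuck-at-0 is consistent with every test.

G0 stuck-at-0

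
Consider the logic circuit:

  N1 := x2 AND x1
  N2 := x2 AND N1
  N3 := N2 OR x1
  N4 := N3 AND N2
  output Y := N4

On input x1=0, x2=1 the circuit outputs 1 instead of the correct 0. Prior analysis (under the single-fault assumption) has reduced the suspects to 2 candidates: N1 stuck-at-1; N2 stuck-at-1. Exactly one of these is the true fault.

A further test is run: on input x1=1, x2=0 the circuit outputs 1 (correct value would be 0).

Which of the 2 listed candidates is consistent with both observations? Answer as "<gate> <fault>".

N2 stuck-at-1

Evaluate each candidate on input x1=1, x2=0:
  N1 stuck-at-1: N1=1 [stuck-at-1], N2=0, N3=1, N4=0 → 0 — eliminated
  N2 stuck-at-1: N1=0, N2=1 [stuck-at-1], N3=1, N4=1 → 1 — matches
Only N2 stuck-at-1 reproduces the observed 1.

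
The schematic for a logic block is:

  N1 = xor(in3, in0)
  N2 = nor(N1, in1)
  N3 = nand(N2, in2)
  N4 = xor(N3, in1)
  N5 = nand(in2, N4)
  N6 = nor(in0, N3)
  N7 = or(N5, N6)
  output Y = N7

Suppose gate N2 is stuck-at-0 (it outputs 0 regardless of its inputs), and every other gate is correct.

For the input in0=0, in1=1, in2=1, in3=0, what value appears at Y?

1

Propagate with N2 forced: N1=0, N2=0 [stuck-at-0], N3=1, N4=0, N5=1, N6=0, N7=1.
So Y = 1. (Same as the fault-free value — the fault is masked on this input.)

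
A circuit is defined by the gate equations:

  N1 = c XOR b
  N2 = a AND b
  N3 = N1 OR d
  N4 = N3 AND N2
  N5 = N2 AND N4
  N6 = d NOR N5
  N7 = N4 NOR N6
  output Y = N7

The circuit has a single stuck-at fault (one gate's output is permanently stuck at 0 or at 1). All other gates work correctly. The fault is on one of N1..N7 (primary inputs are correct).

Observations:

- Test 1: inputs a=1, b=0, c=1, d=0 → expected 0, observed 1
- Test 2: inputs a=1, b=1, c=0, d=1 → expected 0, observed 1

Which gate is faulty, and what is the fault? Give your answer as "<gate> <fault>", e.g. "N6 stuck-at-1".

Fault-free values for test 1 (a=1, b=0, c=1, d=0): N1=1, N2=0, N3=1, N4=0, N5=0, N6=1, N7=0, giving Y=0. Observed 1.
Test 1: faults giving observed 1 are {N5 stuck-at-1, N6 stuck-at-0, N7 stuck-at-1}.
Test 2 (a=1, b=1, c=0, d=1): fault-free N1=1, N2=1, N3=1, N4=1, N5=1, N6=0, N7=0 → 0; observed 1. Eliminates N5 stuck-at-1, N6 stuck-at-0.
Only N7 stuck-at-1 is consistent with every test.

N7 stuck-at-1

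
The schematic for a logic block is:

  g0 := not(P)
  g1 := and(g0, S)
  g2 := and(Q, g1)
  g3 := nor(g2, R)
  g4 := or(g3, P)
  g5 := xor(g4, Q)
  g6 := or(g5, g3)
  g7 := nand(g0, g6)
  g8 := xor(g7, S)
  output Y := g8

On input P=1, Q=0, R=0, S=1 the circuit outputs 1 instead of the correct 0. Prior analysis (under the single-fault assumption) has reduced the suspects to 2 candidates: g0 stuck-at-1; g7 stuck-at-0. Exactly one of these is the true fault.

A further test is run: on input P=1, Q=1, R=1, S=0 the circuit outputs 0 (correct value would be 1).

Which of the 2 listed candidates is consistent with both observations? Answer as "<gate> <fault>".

g7 stuck-at-0

Evaluate each candidate on input P=1, Q=1, R=1, S=0:
  g0 stuck-at-1: g0=1 [stuck-at-1], g1=0, g2=0, g3=0, g4=1, g5=0, g6=0, g7=1, g8=1 → 1 — eliminated
  g7 stuck-at-0: g0=0, g1=0, g2=0, g3=0, g4=1, g5=0, g6=0, g7=0 [stuck-at-0], g8=0 → 0 — matches
Only g7 stuck-at-0 reproduces the observed 0.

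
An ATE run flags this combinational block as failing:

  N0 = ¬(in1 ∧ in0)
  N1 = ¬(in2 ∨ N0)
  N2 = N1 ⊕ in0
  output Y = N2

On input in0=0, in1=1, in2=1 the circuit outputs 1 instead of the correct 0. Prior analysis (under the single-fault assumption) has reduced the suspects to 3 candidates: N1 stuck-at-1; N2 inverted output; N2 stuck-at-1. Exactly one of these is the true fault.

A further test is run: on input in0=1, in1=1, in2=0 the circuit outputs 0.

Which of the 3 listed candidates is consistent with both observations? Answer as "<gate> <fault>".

N1 stuck-at-1

Evaluate each candidate on input in0=1, in1=1, in2=0:
  N1 stuck-at-1: N0=0, N1=1 [stuck-at-1], N2=0 → 0 — matches
  N2 inverted output: N0=0, N1=1, N2=1 [inverted output] → 1 — eliminated
  N2 stuck-at-1: N0=0, N1=1, N2=1 [stuck-at-1] → 1 — eliminated
Only N1 stuck-at-1 reproduces the observed 0.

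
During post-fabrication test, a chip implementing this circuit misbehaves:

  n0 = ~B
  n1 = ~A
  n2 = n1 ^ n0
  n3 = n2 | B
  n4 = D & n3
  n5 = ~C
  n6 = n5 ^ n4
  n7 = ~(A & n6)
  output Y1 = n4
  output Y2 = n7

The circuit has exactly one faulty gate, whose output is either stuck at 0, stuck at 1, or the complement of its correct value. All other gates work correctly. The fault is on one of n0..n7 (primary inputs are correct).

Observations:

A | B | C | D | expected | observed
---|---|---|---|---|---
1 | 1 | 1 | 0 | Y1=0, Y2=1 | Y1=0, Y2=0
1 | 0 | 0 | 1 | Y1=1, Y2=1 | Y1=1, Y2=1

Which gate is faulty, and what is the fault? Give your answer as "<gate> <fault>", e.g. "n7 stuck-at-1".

Fault-free values for test 1 (A=1, B=1, C=1, D=0): n0=0, n1=0, n2=0, n3=1, n4=0, n5=0, n6=0, n7=1, giving Y1=0, Y2=1. Observed Y1=0, Y2=0.
Test 1: faults giving observed Y1=0, Y2=0 are {n5 stuck-at-1, n5 inverted output, n6 stuck-at-1, n6 inverted output, n7 stuck-at-0, n7 inverted output}.
Test 2 (A=1, B=0, C=0, D=1): fault-free n0=1, n1=0, n2=1, n3=1, n4=1, n5=1, n6=0, n7=1 → Y1=1, Y2=1; observed Y1=1, Y2=1. Eliminates n5 inverted output, n6 stuck-at-1, n6 inverted output, n7 stuck-at-0, n7 inverted output.
Only n5 stuck-at-1 is consistent with every test.

n5 stuck-at-1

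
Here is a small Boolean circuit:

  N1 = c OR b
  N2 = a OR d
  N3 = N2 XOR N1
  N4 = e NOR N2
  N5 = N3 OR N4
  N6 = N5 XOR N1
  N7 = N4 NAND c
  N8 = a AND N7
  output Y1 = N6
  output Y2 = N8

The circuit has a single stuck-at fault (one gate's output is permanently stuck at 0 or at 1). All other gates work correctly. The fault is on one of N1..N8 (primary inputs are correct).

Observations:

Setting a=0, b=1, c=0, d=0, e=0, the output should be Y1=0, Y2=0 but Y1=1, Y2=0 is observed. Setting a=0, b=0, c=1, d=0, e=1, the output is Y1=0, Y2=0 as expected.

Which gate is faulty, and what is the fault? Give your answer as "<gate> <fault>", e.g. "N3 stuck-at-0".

Fault-free values for test 1 (a=0, b=1, c=0, d=0, e=0): N1=1, N2=0, N3=1, N4=1, N5=1, N6=0, N7=1, N8=0, giving Y1=0, Y2=0. Observed Y1=1, Y2=0.
Test 1: faults giving observed Y1=1, Y2=0 are {N1 stuck-at-0, N2 stuck-at-1, N5 stuck-at-0, N6 stuck-at-1}.
Test 2 (a=0, b=0, c=1, d=0, e=1): fault-free N1=1, N2=0, N3=1, N4=0, N5=1, N6=0, N7=1, N8=0 → Y1=0, Y2=0; observed Y1=0, Y2=0. Eliminates N2 stuck-at-1, N5 stuck-at-0, N6 stuck-at-1.
Only N1 stuck-at-0 is consistent with every test.

N1 stuck-at-0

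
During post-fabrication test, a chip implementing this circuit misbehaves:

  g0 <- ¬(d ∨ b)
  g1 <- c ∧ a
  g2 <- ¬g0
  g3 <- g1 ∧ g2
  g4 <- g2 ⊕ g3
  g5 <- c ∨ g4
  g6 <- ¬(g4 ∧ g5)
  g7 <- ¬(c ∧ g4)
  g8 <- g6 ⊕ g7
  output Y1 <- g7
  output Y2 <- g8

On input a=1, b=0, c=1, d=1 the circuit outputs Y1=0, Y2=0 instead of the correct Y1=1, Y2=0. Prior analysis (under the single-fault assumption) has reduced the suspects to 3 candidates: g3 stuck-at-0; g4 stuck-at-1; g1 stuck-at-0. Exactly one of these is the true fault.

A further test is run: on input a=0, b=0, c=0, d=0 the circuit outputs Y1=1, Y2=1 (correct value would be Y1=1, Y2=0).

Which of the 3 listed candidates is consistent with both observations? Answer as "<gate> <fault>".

Evaluate each candidate on input a=0, b=0, c=0, d=0:
  g3 stuck-at-0: g0=1, g1=0, g2=0, g3=0 [stuck-at-0], g4=0, g5=0, g6=1, g7=1, g8=0 → Y1=1, Y2=0 — eliminated
  g4 stuck-at-1: g0=1, g1=0, g2=0, g3=0, g4=1 [stuck-at-1], g5=1, g6=0, g7=1, g8=1 → Y1=1, Y2=1 — matches
  g1 stuck-at-0: g0=1, g1=0 [stuck-at-0], g2=0, g3=0, g4=0, g5=0, g6=1, g7=1, g8=0 → Y1=1, Y2=0 — eliminated
Only g4 stuck-at-1 reproduces the observed Y1=1, Y2=1.

g4 stuck-at-1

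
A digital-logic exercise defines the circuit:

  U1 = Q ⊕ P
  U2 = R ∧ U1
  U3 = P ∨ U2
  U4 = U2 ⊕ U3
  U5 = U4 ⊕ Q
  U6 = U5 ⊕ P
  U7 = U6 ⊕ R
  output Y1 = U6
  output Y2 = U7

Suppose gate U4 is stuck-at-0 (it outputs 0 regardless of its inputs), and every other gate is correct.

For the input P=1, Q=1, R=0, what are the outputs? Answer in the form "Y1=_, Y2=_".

Y1=0, Y2=0

Propagate with U4 forced: U1=0, U2=0, U3=1, U4=0 [stuck-at-0], U5=1, U6=0, U7=0.
So the outputs are Y1=0, Y2=0. (Without the fault they would be Y1=1, Y2=1.)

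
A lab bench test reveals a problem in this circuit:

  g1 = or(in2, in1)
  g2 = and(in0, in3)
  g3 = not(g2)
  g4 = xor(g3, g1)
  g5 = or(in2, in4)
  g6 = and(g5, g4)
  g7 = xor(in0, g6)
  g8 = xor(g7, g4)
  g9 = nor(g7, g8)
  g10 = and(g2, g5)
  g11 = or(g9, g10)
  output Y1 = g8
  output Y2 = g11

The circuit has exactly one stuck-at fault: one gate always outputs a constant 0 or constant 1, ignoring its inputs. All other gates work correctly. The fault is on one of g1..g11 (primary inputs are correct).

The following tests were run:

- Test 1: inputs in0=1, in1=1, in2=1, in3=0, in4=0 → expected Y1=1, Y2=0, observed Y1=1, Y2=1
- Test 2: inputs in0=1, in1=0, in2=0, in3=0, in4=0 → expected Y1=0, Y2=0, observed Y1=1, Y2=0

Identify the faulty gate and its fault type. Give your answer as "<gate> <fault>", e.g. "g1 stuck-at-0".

Fault-free values for test 1 (in0=1, in1=1, in2=1, in3=0, in4=0): g1=1, g2=0, g3=1, g4=0, g5=1, g6=0, g7=1, g8=1, g9=0, g10=0, g11=0, giving Y1=1, Y2=0. Observed Y1=1, Y2=1.
Test 1: faults giving observed Y1=1, Y2=1 are {g2 stuck-at-1, g9 stuck-at-1, g10 stuck-at-1, g11 stuck-at-1}.
Test 2 (in0=1, in1=0, in2=0, in3=0, in4=0): fault-free g1=0, g2=0, g3=1, g4=1, g5=0, g6=0, g7=1, g8=0, g9=0, g10=0, g11=0 → Y1=0, Y2=0; observed Y1=1, Y2=0. Eliminates g9 stuck-at-1, g10 stuck-at-1, g11 stuck-at-1.
Only g2 stuck-at-1 is consistent with every test.

g2 stuck-at-1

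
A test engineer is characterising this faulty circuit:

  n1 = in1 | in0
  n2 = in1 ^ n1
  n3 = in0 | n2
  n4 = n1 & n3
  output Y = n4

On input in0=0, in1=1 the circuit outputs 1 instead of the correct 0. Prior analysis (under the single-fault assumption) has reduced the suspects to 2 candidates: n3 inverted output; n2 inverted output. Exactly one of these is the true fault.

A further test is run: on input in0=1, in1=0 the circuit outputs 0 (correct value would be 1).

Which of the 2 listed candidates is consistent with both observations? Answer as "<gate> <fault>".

Evaluate each candidate on input in0=1, in1=0:
  n3 inverted output: n1=1, n2=1, n3=0 [inverted output], n4=0 → 0 — matches
  n2 inverted output: n1=1, n2=0 [inverted output], n3=1, n4=1 → 1 — eliminated
Only n3 inverted output reproduces the observed 0.

n3 inverted output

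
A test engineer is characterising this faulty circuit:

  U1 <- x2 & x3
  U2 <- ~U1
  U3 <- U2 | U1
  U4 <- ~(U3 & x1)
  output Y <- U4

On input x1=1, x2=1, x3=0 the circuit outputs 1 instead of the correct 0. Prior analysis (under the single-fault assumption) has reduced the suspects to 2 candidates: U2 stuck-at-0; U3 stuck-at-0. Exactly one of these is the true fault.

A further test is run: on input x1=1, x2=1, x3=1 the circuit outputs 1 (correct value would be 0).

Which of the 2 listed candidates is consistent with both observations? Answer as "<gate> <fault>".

Evaluate each candidate on input x1=1, x2=1, x3=1:
  U2 stuck-at-0: U1=1, U2=0 [stuck-at-0], U3=1, U4=0 → 0 — eliminated
  U3 stuck-at-0: U1=1, U2=0, U3=0 [stuck-at-0], U4=1 → 1 — matches
Only U3 stuck-at-0 reproduces the observed 1.

U3 stuck-at-0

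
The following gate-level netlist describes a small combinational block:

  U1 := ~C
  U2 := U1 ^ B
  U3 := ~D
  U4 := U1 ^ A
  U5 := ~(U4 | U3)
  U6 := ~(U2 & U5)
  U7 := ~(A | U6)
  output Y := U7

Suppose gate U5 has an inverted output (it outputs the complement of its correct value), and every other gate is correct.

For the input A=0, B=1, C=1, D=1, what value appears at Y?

Propagate with U5 forced: U1=0, U2=1, U3=0, U4=0, U5=0 [inverted output], U6=1, U7=0.
So Y = 0. (Without the fault it would be 1.)

0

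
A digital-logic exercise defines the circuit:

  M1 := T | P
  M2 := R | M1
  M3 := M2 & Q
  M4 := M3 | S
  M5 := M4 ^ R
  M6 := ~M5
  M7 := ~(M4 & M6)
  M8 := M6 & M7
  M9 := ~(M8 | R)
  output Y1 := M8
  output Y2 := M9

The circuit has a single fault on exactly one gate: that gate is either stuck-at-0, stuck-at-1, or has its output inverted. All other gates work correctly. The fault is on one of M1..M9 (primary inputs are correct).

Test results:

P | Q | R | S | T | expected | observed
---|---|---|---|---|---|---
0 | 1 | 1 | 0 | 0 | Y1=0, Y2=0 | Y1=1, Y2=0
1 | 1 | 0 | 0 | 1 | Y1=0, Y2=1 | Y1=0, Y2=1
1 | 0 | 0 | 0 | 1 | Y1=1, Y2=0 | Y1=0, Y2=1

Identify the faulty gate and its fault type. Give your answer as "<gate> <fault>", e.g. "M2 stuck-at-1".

Fault-free values for test 1 (P=0, Q=1, R=1, S=0, T=0): M1=0, M2=1, M3=1, M4=1, M5=0, M6=1, M7=0, M8=0, M9=0, giving Y1=0, Y2=0. Observed Y1=1, Y2=0.
Test 1: faults giving observed Y1=1, Y2=0 are {M7 stuck-at-1, M7 inverted output, M8 stuck-at-1, M8 inverted output}.
Test 2 (P=1, Q=1, R=0, S=0, T=1): fault-free M1=1, M2=1, M3=1, M4=1, M5=1, M6=0, M7=1, M8=0, M9=1 → Y1=0, Y2=1; observed Y1=0, Y2=1. Eliminates M8 stuck-at-1, M8 inverted output.
Test 3 (P=1, Q=0, R=0, S=0, T=1): fault-free M1=1, M2=1, M3=0, M4=0, M5=0, M6=1, M7=1, M8=1, M9=0 → Y1=1, Y2=0; observed Y1=0, Y2=1. Eliminates M7 stuck-at-1.
Only M7 inverted output is consistent with every test.

M7 inverted output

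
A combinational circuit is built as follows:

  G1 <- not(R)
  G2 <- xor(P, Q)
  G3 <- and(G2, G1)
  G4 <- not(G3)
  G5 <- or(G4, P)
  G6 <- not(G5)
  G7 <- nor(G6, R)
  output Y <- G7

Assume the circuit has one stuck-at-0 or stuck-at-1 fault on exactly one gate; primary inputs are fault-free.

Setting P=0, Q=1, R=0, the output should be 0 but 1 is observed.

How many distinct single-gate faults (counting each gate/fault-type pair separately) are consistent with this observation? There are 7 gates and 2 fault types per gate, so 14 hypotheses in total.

7

Fault-free: G1=1, G2=1, G3=1, G4=0, G5=0, G6=1, G7=0 → 0. Observed 1.
  G1 stuck-at-0: output 1 ✓
  G1 stuck-at-1: output 0 ✗
  G2 stuck-at-0: output 1 ✓
  G2 stuck-at-1: output 0 ✗
  G3 stuck-at-0: output 1 ✓
  G3 stuck-at-1: output 0 ✗
  G4 stuck-at-0: output 0 ✗
  G4 stuck-at-1: output 1 ✓
  G5 stuck-at-0: output 0 ✗
  G5 stuck-at-1: output 1 ✓
  G6 stuck-at-0: output 1 ✓
  G6 stuck-at-1: output 0 ✗
  G7 stuck-at-0: output 0 ✗
  G7 stuck-at-1: output 1 ✓
Consistent faults: {G1 stuck-at-0, G2 stuck-at-0, G3 stuck-at-0, G4 stuck-at-1, G5 stuck-at-1, G6 stuck-at-0, G7 stuck-at-1} — 7 in all.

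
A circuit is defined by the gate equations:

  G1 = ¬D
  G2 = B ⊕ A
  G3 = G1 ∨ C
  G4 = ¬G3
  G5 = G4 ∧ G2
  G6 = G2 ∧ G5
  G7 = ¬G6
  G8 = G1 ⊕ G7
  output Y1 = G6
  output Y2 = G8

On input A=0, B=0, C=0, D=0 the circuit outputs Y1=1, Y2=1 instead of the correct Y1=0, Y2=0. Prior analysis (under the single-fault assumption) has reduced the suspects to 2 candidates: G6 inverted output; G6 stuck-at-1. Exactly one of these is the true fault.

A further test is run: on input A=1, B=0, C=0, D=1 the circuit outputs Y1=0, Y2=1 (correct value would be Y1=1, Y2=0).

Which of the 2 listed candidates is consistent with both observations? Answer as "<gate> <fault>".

G6 inverted output

Evaluate each candidate on input A=1, B=0, C=0, D=1:
  G6 inverted output: G1=0, G2=1, G3=0, G4=1, G5=1, G6=0 [inverted output], G7=1, G8=1 → Y1=0, Y2=1 — matches
  G6 stuck-at-1: G1=0, G2=1, G3=0, G4=1, G5=1, G6=1 [stuck-at-1], G7=0, G8=0 → Y1=1, Y2=0 — eliminated
Only G6 inverted output reproduces the observed Y1=0, Y2=1.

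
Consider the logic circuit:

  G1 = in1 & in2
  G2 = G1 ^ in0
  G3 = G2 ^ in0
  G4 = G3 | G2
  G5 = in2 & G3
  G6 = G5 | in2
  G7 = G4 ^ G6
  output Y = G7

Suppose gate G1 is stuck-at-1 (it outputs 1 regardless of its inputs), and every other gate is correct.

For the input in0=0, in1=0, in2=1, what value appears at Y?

0

Propagate with G1 forced: G1=1 [stuck-at-1], G2=1, G3=1, G4=1, G5=1, G6=1, G7=0.
So Y = 0. (Without the fault it would be 1.)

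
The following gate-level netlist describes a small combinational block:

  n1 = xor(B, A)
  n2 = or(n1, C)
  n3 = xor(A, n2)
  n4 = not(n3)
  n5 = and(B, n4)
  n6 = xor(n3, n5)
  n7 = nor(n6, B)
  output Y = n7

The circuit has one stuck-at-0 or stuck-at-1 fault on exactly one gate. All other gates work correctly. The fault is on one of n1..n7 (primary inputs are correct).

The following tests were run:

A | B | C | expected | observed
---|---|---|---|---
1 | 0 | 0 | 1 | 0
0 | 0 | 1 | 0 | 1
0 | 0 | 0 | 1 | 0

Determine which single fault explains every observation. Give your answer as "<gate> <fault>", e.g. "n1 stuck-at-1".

Fault-free values for test 1 (A=1, B=0, C=0): n1=1, n2=1, n3=0, n4=1, n5=0, n6=0, n7=1, giving Y=1. Observed 0.
Test 1: faults giving observed 0 are {n1 stuck-at-0, n2 stuck-at-0, n3 stuck-at-1, n5 stuck-at-1, n6 stuck-at-1, n7 stuck-at-0}.
Test 2 (A=0, B=0, C=1): fault-free n1=0, n2=1, n3=1, n4=0, n5=0, n6=1, n7=0 → 0; observed 1. Eliminates n1 stuck-at-0, n3 stuck-at-1, n6 stuck-at-1, n7 stuck-at-0.
Test 3 (A=0, B=0, C=0): fault-free n1=0, n2=0, n3=0, n4=1, n5=0, n6=0, n7=1 → 1; observed 0. Eliminates n2 stuck-at-0.
Only n5 stuck-at-1 is consistent with every test.

n5 stuck-at-1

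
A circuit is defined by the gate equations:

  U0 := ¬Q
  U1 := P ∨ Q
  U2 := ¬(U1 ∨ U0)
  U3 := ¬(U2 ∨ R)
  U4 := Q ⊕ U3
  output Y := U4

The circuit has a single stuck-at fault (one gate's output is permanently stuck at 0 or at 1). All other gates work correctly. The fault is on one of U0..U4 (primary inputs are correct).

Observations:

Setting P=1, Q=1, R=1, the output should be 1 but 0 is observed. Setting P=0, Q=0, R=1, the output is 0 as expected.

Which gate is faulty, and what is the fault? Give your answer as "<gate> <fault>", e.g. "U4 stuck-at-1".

U4 stuck-at-0

Fault-free values for test 1 (P=1, Q=1, R=1): U0=0, U1=1, U2=0, U3=0, U4=1, giving Y=1. Observed 0.
Test 1: faults giving observed 0 are {U3 stuck-at-1, U4 stuck-at-0}.
Test 2 (P=0, Q=0, R=1): fault-free U0=1, U1=0, U2=0, U3=0, U4=0 → 0; observed 0. Eliminates U3 stuck-at-1.
Only U4 stuck-at-0 is consistent with every test.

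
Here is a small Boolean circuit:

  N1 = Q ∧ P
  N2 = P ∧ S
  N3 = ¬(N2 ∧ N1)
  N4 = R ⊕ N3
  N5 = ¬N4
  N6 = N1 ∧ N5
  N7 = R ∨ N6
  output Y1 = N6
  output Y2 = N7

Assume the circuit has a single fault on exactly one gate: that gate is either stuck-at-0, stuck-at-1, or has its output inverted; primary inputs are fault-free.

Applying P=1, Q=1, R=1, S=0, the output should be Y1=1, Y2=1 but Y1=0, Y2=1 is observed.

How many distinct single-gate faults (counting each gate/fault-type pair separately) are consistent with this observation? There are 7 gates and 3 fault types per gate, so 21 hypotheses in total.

Fault-free: N1=1, N2=0, N3=1, N4=0, N5=1, N6=1, N7=1 → Y1=1, Y2=1. Observed Y1=0, Y2=1.
  N1: stuck-at-0, inverted output ✓; others ✗
  N2: stuck-at-1, inverted output ✓; others ✗
  N3: stuck-at-0, inverted output ✓; others ✗
  N4: stuck-at-1, inverted output ✓; others ✗
  N5: stuck-at-0, inverted output ✓; others ✗
  N6: stuck-at-0, inverted output ✓; others ✗
  N7: none of the 3 fault types match ✗
Consistent faults: {N1 stuck-at-0, N1 inverted output, N2 stuck-at-1, N2 inverted output, N3 stuck-at-0, N3 inverted output, N4 stuck-at-1, N4 inverted output, N5 stuck-at-0, N5 inverted output, N6 stuck-at-0, N6 inverted output} — 12 in all.

12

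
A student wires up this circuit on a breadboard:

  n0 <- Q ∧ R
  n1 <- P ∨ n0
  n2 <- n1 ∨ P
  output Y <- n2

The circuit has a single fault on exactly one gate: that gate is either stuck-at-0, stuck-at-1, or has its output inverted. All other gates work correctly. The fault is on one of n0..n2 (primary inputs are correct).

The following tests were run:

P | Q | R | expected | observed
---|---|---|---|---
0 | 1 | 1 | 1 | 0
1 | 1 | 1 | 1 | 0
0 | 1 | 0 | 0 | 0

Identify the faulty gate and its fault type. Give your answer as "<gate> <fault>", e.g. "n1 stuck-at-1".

Fault-free values for test 1 (P=0, Q=1, R=1): n0=1, n1=1, n2=1, giving Y=1. Observed 0.
Test 1: faults giving observed 0 are {n0 stuck-at-0, n0 inverted output, n1 stuck-at-0, n1 inverted output, n2 stuck-at-0, n2 inverted output}.
Test 2 (P=1, Q=1, R=1): fault-free n0=1, n1=1, n2=1 → 1; observed 0. Eliminates n0 stuck-at-0, n0 inverted output, n1 stuck-at-0, n1 inverted output.
Test 3 (P=0, Q=1, R=0): fault-free n0=0, n1=0, n2=0 → 0; observed 0. Eliminates n2 inverted output.
Only n2 stuck-at-0 is consistent with every test.

n2 stuck-at-0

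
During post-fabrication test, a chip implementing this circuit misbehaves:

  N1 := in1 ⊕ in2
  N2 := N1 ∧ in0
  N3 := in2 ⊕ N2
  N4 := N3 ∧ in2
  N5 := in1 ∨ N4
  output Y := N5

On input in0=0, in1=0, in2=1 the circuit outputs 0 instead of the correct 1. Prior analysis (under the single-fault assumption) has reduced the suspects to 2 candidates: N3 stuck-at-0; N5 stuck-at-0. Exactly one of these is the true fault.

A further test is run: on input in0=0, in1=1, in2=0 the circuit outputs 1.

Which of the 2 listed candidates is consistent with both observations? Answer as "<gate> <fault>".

Evaluate each candidate on input in0=0, in1=1, in2=0:
  N3 stuck-at-0: N1=1, N2=0, N3=0 [stuck-at-0], N4=0, N5=1 → 1 — matches
  N5 stuck-at-0: N1=1, N2=0, N3=0, N4=0, N5=0 [stuck-at-0] → 0 — eliminated
Only N3 stuck-at-0 reproduces the observed 1.

N3 stuck-at-0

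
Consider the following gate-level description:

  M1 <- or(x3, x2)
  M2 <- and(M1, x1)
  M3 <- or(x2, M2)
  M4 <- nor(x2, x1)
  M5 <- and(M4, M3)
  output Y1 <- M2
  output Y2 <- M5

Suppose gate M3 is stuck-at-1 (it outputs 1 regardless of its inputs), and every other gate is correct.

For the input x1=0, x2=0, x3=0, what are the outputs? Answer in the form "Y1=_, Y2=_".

Y1=0, Y2=1

Propagate with M3 forced: M1=0, M2=0, M3=1 [stuck-at-1], M4=1, M5=1.
So the outputs are Y1=0, Y2=1. (Without the fault they would be Y1=0, Y2=0.)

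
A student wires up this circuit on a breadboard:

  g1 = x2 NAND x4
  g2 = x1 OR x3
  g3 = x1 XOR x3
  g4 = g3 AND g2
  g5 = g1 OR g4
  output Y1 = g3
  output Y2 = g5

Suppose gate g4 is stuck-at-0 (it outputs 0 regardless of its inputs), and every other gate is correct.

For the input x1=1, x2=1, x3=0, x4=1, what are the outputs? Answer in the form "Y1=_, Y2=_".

Y1=1, Y2=0

Propagate with g4 forced: g1=0, g2=1, g3=1, g4=0 [stuck-at-0], g5=0.
So the outputs are Y1=1, Y2=0. (Without the fault they would be Y1=1, Y2=1.)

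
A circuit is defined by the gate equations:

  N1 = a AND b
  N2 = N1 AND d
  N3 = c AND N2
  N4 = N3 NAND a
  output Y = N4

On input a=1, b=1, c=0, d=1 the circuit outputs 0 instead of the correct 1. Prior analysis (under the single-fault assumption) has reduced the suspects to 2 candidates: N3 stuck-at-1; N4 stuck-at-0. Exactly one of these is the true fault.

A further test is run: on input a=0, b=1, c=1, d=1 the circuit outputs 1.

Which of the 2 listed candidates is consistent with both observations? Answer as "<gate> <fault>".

Evaluate each candidate on input a=0, b=1, c=1, d=1:
  N3 stuck-at-1: N1=0, N2=0, N3=1 [stuck-at-1], N4=1 → 1 — matches
  N4 stuck-at-0: N1=0, N2=0, N3=0, N4=0 [stuck-at-0] → 0 — eliminated
Only N3 stuck-at-1 reproduces the observed 1.

N3 stuck-at-1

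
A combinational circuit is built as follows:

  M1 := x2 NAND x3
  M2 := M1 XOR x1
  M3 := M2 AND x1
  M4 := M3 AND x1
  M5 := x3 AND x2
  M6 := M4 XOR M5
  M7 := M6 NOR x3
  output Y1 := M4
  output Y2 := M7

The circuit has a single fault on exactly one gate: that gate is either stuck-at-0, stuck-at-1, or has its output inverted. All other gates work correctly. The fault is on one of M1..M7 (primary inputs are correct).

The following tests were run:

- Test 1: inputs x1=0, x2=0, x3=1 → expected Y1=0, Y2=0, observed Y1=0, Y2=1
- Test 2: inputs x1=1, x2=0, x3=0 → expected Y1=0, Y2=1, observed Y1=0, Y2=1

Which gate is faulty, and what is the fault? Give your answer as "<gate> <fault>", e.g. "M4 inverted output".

Fault-free values for test 1 (x1=0, x2=0, x3=1): M1=1, M2=1, M3=0, M4=0, M5=0, M6=0, M7=0, giving Y1=0, Y2=0. Observed Y1=0, Y2=1.
Test 1: faults giving observed Y1=0, Y2=1 are {M7 stuck-at-1, M7 inverted output}.
Test 2 (x1=1, x2=0, x3=0): fault-free M1=1, M2=0, M3=0, M4=0, M5=0, M6=0, M7=1 → Y1=0, Y2=1; observed Y1=0, Y2=1. Eliminates M7 inverted output.
Only M7 stuck-at-1 is consistent with every test.

M7 stuck-at-1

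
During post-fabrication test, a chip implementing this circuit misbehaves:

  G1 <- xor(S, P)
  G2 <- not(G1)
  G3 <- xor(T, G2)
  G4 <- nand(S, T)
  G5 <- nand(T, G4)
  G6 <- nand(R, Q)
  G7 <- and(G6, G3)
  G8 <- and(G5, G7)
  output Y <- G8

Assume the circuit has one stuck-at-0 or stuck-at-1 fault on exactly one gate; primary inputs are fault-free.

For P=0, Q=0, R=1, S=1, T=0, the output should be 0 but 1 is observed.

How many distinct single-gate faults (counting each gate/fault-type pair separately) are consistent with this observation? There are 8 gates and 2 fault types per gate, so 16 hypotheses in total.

Fault-free: G1=1, G2=0, G3=0, G4=1, G5=1, G6=1, G7=0, G8=0 → 0. Observed 1.
  G1: stuck-at-0 ✓; others ✗
  G2: stuck-at-1 ✓; others ✗
  G3: stuck-at-1 ✓; others ✗
  G4: none of the 2 fault types match ✗
  G5: none of the 2 fault types match ✗
  G6: none of the 2 fault types match ✗
  G7: stuck-at-1 ✓; others ✗
  G8: stuck-at-1 ✓; others ✗
Consistent faults: {G1 stuck-at-0, G2 stuck-at-1, G3 stuck-at-1, G7 stuck-at-1, G8 stuck-at-1} — 5 in all.

5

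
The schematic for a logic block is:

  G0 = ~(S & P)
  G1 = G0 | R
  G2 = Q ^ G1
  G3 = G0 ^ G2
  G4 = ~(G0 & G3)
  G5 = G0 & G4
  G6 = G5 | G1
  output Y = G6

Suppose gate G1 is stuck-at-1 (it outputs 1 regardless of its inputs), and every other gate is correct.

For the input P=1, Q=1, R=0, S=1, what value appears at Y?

1

Propagate with G1 forced: G0=0, G1=1 [stuck-at-1], G2=0, G3=0, G4=1, G5=0, G6=1.
So Y = 1. (Without the fault it would be 0.)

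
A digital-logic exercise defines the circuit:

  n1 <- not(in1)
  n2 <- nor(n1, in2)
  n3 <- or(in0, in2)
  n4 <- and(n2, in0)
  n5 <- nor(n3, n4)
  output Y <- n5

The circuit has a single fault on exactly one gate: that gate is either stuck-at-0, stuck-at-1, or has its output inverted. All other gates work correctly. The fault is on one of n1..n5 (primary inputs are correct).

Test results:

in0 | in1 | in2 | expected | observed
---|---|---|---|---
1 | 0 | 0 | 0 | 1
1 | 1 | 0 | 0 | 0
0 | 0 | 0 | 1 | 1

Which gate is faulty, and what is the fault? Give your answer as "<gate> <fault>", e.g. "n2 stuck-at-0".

Fault-free values for test 1 (in0=1, in1=0, in2=0): n1=1, n2=0, n3=1, n4=0, n5=0, giving Y=0. Observed 1.
Test 1: faults giving observed 1 are {n3 stuck-at-0, n3 inverted output, n5 stuck-at-1, n5 inverted output}.
Test 2 (in0=1, in1=1, in2=0): fault-free n1=0, n2=1, n3=1, n4=1, n5=0 → 0; observed 0. Eliminates n5 stuck-at-1, n5 inverted output.
Test 3 (in0=0, in1=0, in2=0): fault-free n1=1, n2=0, n3=0, n4=0, n5=1 → 1; observed 1. Eliminates n3 inverted output.
Only n3 stuck-at-0 is consistent with every test.

n3 stuck-at-0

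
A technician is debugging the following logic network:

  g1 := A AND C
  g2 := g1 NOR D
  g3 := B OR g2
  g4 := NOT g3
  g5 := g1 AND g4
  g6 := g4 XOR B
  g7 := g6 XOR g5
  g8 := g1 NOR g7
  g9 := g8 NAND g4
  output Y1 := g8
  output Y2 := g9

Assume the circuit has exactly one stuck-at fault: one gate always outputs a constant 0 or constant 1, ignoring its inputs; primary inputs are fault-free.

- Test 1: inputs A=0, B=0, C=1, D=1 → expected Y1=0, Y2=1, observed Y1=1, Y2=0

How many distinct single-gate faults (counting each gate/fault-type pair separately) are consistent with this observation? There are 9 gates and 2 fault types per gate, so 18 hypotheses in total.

4

Fault-free: g1=0, g2=0, g3=0, g4=1, g5=0, g6=1, g7=1, g8=0, g9=1 → Y1=0, Y2=1. Observed Y1=1, Y2=0.
  g1: none of the 2 fault types match ✗
  g2: none of the 2 fault types match ✗
  g3: none of the 2 fault types match ✗
  g4: none of the 2 fault types match ✗
  g5: stuck-at-1 ✓; others ✗
  g6: stuck-at-0 ✓; others ✗
  g7: stuck-at-0 ✓; others ✗
  g8: stuck-at-1 ✓; others ✗
  g9: none of the 2 fault types match ✗
Consistent faults: {g5 stuck-at-1, g6 stuck-at-0, g7 stuck-at-0, g8 stuck-at-1} — 4 in all.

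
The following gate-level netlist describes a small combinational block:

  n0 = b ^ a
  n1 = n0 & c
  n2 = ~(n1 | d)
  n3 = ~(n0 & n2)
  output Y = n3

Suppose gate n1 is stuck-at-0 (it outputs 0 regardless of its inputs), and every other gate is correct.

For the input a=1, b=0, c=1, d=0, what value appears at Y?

0

Propagate with n1 forced: n0=1, n1=0 [stuck-at-0], n2=1, n3=0.
So Y = 0. (Without the fault it would be 1.)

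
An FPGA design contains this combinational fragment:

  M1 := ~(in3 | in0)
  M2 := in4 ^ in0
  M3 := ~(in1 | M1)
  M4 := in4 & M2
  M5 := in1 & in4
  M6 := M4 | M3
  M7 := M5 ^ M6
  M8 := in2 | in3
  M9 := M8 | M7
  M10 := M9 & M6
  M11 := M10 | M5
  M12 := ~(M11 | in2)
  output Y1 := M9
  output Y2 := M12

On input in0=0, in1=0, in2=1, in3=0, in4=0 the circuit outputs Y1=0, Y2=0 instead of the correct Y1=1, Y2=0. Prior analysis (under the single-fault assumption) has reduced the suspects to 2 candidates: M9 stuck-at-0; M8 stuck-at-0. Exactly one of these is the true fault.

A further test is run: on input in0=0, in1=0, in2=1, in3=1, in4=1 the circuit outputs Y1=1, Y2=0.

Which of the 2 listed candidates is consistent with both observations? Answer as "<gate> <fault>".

M8 stuck-at-0

Evaluate each candidate on input in0=0, in1=0, in2=1, in3=1, in4=1:
  M9 stuck-at-0: M1=0, M2=1, M3=1, M4=1, M5=0, M6=1, M7=1, M8=1, M9=0 [stuck-at-0], M10=0, M11=0, M12=0 → Y1=0, Y2=0 — eliminated
  M8 stuck-at-0: M1=0, M2=1, M3=1, M4=1, M5=0, M6=1, M7=1, M8=0 [stuck-at-0], M9=1, M10=1, M11=1, M12=0 → Y1=1, Y2=0 — matches
Only M8 stuck-at-0 reproduces the observed Y1=1, Y2=0.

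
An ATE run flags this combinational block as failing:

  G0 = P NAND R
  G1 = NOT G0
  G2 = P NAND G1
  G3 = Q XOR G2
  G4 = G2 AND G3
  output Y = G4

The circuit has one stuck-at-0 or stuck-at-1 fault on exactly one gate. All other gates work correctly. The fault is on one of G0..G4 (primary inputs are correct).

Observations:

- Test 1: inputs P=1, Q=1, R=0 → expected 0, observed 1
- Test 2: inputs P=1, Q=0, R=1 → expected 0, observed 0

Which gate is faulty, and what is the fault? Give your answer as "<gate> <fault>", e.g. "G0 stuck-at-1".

G3 stuck-at-1

Fault-free values for test 1 (P=1, Q=1, R=0): G0=1, G1=0, G2=1, G3=0, G4=0, giving Y=0. Observed 1.
Test 1: faults giving observed 1 are {G3 stuck-at-1, G4 stuck-at-1}.
Test 2 (P=1, Q=0, R=1): fault-free G0=0, G1=1, G2=0, G3=0, G4=0 → 0; observed 0. Eliminates G4 stuck-at-1.
Only G3 stuck-at-1 is consistent with every test.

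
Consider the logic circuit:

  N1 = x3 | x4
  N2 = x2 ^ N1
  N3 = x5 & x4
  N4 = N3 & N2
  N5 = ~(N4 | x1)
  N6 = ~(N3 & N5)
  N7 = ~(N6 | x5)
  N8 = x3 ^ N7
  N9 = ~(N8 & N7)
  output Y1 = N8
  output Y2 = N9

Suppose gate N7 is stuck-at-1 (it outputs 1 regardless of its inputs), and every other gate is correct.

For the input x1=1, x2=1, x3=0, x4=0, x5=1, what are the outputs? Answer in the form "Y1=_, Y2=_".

Y1=1, Y2=0

Propagate with N7 forced: N1=0, N2=1, N3=0, N4=0, N5=0, N6=1, N7=1 [stuck-at-1], N8=1, N9=0.
So the outputs are Y1=1, Y2=0. (Without the fault they would be Y1=0, Y2=1.)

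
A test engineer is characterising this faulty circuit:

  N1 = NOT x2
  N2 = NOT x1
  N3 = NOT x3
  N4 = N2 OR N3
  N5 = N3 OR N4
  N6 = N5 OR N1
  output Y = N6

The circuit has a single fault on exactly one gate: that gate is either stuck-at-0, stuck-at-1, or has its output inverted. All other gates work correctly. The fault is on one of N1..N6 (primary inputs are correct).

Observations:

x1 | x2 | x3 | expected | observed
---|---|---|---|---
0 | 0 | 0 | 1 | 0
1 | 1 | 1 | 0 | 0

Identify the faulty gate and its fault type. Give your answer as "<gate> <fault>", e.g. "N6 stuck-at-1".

N6 stuck-at-0

Fault-free values for test 1 (x1=0, x2=0, x3=0): N1=1, N2=1, N3=1, N4=1, N5=1, N6=1, giving Y=1. Observed 0.
Test 1: faults giving observed 0 are {N6 stuck-at-0, N6 inverted output}.
Test 2 (x1=1, x2=1, x3=1): fault-free N1=0, N2=0, N3=0, N4=0, N5=0, N6=0 → 0; observed 0. Eliminates N6 inverted output.
Only N6 stuck-at-0 is consistent with every test.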